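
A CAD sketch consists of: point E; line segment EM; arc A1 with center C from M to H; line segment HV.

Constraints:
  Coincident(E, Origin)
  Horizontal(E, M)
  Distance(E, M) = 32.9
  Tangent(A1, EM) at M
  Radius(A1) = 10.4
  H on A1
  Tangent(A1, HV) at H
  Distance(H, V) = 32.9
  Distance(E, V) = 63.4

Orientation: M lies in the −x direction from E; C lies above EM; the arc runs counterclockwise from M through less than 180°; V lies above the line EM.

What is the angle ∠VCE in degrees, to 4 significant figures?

133.5°

Checks: E.y = 0.00, M.y = 0.00 ✓; |CH| = 10.40 ✓; ∠(CH, HV) = 90.00° ✓; |HV| = 32.90 ✓; |EV| = 63.40 ✓.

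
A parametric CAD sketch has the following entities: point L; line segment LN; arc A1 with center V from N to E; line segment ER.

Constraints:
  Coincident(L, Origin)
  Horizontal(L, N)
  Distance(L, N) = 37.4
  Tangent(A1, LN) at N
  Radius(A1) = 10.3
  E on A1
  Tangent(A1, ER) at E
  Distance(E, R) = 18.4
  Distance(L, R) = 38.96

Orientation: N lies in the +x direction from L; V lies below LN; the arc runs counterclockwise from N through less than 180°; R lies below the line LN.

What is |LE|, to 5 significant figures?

28.903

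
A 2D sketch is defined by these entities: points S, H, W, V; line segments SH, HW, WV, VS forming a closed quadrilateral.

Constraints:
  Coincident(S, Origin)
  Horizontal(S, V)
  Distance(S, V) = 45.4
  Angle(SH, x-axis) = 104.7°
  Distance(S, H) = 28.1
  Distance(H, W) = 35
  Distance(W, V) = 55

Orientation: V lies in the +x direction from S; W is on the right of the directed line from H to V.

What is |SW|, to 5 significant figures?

11.925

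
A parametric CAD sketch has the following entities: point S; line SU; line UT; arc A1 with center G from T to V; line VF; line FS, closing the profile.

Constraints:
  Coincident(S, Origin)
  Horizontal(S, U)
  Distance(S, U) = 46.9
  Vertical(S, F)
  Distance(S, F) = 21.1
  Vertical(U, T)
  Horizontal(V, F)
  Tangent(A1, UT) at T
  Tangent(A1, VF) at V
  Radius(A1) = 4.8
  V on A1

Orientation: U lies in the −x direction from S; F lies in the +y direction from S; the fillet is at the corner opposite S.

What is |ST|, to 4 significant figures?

49.65

The virtual corner opposite S is at (-46.90, 21.10). The tangent condition forces GT to be normal to UT and since A1 is tangent to VF there, GV ⟂ VF, with radius 4.8, so the center G sits 4.8 in from both sides at G = (-42.10, 16.30). That places the tangent points at T = (-46.90, 16.30) on UT and V = (-42.10, 21.10) on VF. Then |ST| = |T − S| = 49.65.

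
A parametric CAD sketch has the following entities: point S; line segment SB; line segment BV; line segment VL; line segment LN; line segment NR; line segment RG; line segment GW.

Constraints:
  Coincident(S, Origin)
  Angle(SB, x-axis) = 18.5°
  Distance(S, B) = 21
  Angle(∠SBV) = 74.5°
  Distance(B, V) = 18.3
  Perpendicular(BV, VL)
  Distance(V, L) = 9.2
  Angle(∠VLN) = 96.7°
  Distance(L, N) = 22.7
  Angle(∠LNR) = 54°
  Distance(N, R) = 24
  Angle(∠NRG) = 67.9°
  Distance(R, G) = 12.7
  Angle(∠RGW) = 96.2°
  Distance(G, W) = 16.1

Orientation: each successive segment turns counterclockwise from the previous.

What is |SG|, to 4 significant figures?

21.73

∠LNR = 54.0° gives NR at 63.30° from the x-axis; with |NR| = 24.0, R = (23.25, 17.96). ∠NRG = 67.9° gives RG at 175.4° from the x-axis; with |RG| = 12.7, G = (10.59, 18.98). Then |SG| = |G − S| = 21.73.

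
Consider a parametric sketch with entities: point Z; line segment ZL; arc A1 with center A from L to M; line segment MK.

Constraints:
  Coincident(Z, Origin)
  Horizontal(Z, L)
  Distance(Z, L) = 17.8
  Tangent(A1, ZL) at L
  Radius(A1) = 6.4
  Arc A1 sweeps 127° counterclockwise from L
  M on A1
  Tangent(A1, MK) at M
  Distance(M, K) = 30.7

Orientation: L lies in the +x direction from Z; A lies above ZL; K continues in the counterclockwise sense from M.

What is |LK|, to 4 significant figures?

37.25

Z is at the origin; Z and L share the same y with |ZL| = 17.8 and L on the +x side, so L = (17.80, 0.000). Tangency of A1 to ZL means the radius AL is perpendicular to ZL, so A = L + (0, 6.4) = (17.80, 6.400). On A1, L sits at bearing -90° from A; a 127° counterclockwise sweep puts M at bearing 37°, so M = A + 6.4·(cos 37°, sin 37°) = (22.91, 10.25). The tangent condition forces AM to be normal to MK, so MK runs along (−sin 37°, cos 37°); with |MK| = 30.7, K = (4.436, 34.77). Then |LK| = |K − L| = 37.25.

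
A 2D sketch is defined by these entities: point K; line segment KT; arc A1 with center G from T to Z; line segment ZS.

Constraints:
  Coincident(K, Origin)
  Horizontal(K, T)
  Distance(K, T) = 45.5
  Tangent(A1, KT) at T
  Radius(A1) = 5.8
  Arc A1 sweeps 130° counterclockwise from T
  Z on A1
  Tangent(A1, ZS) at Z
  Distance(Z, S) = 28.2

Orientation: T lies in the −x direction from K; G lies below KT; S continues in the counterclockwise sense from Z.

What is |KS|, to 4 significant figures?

44.51

K is at the origin; KT is horizontal with |KT| = 45.5 and T on the −x side, so T = (-45.50, 0.000). Since A1 is tangent to KT there, GT ⟂ KT, so G = T + (0, -5.8) = (-45.50, -5.800). On A1, T sits at bearing 90° from G; a 130° counterclockwise sweep puts Z at bearing 220°, so Z = G + 5.8·(cos 220°, sin 220°) = (-49.94, -9.528). A1 meets ZS tangentially, so GZ is at right angles to ZS, so ZS runs along (−sin 220°, cos 220°); with |ZS| = 28.2, S = (-31.82, -31.13). Then |KS| = |S − K| = 44.51.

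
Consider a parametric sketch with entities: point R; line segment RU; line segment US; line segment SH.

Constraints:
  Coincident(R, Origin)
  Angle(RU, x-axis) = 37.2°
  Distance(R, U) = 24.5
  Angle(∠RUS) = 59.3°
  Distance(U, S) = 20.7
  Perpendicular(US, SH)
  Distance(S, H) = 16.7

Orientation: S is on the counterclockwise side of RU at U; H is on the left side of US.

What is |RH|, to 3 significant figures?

9.28

R is at the origin; RU runs at 37.2° with length 24.5, so U = 24.5·(cos 37.2°, sin 37.2°) = (19.5, 14.8). ∠RUS = 59.3°, so US runs at 37.2° + (180° − 59.3°) = 158° from the x-axis; with |US| = 20.7, S = U + 20.7·(cos 158°, sin 158°) = (0.336, 22.6). US ⟂ SH; with |SH| = 16.7 on the left of US, H = S + 16.7·(-0.376, -0.927) = (-5.95, 7.13). Then |RH| = |H − R| = 9.28.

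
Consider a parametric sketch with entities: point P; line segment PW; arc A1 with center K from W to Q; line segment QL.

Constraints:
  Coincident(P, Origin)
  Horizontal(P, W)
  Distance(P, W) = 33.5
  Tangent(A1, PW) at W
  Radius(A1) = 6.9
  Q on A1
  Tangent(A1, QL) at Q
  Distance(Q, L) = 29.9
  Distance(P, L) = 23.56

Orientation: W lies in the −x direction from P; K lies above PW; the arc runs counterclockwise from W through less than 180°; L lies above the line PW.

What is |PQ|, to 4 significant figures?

28.81

P is at the origin; P and W share the same y with |PW| = 33.5 and W on the −x side, so W = (-33.50, 0.000). The tangent condition forces KW to be normal to PW, so K = W + (0, 6.9) = (-33.50, 6.900). Since KQ ⟂ QL (tangency), |KL| = √(6.9² + 29.9²) = 30.69 regardless of where Q sits on A1. So L lies on both circle(P, 23.56) and circle(K, 30.69); the above-PW intersection is L = (-7.062, 22.48). Q is the foot of the tangent from L: Q = (-28.75, 1.895).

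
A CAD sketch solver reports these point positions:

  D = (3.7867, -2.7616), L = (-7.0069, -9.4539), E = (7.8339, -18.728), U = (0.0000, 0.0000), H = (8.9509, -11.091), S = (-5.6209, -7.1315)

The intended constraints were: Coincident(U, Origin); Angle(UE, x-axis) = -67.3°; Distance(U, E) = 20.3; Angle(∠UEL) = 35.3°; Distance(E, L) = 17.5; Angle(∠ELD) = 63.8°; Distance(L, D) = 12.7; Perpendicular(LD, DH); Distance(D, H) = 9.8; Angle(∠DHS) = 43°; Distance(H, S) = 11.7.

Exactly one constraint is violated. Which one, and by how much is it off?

Distance(H, S) = 11.7 — off by 3.40.

U = (0.00, 0.00) ✓; UE at -67.30° ✓; |UE| = 20.30 ✓; ∠UEL = 35.30° ✓; |EL| = 17.50 ✓; ∠ELD = 63.80° ✓; |LD| = 12.70 ✓; ∠(LD, DH) = 90.00° ✓; |DH| = 9.800 ✓; ∠DHS = 43.00° ✓; |HS| = 15.10 ✗.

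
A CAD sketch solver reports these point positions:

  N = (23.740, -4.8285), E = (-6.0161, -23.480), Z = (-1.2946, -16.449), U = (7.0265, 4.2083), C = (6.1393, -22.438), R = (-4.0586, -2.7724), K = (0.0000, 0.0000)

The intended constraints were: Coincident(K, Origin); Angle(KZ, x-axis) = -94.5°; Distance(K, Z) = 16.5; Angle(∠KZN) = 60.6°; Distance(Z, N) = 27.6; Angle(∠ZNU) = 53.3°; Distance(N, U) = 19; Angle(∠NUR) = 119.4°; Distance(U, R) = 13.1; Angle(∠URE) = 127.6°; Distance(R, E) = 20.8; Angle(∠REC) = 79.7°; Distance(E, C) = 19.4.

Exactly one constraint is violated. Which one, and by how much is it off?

Distance(E, C) = 19.4 — off by 7.20.

K = (0.00, 0.00) ✓; KZ at -94.50° ✓; |KZ| = 16.50 ✓; ∠KZN = 60.60° ✓; |ZN| = 27.60 ✓; ∠ZNU = 53.30° ✓; |NU| = 19.00 ✓; ∠NUR = 119.4° ✓; |UR| = 13.10 ✓; ∠URE = 127.6° ✓; |RE| = 20.80 ✓; ∠REC = 79.70° ✓; |EC| = 12.20 ✗.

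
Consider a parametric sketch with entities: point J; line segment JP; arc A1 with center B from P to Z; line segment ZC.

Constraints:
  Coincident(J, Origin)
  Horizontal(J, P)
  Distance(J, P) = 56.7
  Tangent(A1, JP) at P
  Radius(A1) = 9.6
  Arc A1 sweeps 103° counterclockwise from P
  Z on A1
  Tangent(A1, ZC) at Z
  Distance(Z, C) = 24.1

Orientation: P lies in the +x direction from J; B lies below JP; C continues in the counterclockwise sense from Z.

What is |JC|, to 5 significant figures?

63.454

On A1, P sits at bearing 90° from B; a 103° counterclockwise sweep puts Z at bearing 193°, so Z = B + 9.6·(cos 193°, sin 193°) = (47.346, -11.760). The tangent condition forces BZ to be normal to ZC, so ZC runs along (−sin 193°, cos 193°); with |ZC| = 24.1, C = (52.767, -35.242). Then |JC| = |C − J| = 63.454.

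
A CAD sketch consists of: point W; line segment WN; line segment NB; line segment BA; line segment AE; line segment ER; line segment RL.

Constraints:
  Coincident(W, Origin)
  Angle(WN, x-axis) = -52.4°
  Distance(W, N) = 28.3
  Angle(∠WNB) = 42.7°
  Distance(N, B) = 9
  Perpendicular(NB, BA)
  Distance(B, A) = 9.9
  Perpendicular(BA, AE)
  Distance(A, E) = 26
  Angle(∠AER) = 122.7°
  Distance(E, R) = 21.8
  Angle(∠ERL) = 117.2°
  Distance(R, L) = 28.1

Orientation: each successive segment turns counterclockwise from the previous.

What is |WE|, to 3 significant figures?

38.9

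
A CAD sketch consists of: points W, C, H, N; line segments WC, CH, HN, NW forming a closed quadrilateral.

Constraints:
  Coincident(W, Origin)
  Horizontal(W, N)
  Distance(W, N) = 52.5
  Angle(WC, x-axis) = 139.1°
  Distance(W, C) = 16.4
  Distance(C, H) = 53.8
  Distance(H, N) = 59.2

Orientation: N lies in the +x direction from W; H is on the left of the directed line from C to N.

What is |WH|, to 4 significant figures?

56.20

Checks: W.y = 0.00, N.y = 0.00 ✓; |CH| = 53.80 ✓; |HN| = 59.20 ✓.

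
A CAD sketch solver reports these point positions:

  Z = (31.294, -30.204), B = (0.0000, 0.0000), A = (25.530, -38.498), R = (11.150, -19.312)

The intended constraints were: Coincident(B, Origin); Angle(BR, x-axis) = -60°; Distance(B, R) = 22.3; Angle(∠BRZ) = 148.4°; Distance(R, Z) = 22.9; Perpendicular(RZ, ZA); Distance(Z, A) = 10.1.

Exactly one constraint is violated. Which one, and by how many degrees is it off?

Perpendicular(RZ, ZA) — off by 6.40°.

B = (0.00, 0.00) ✓; BR at -60.00° ✓; |BR| = 22.30 ✓; ∠BRZ = 148.4° ✓; |RZ| = 22.90 ✓; ∠(RZ, ZA) = 96.40° ✗; |ZA| = 10.10 ✓.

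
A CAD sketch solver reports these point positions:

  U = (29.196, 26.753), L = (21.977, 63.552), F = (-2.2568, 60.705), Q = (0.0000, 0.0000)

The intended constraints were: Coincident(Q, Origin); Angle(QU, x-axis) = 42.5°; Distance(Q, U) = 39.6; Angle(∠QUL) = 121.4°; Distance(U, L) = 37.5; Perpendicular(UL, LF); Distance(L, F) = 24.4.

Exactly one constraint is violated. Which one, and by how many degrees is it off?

Perpendicular(UL, LF) — off by 4.40°.

Q = (0.00, 0.00) ✓; QU at 42.50° ✓; |QU| = 39.60 ✓; ∠QUL = 121.4° ✓; |UL| = 37.50 ✓; ∠(UL, LF) = 85.60° ✗; |LF| = 24.40 ✓.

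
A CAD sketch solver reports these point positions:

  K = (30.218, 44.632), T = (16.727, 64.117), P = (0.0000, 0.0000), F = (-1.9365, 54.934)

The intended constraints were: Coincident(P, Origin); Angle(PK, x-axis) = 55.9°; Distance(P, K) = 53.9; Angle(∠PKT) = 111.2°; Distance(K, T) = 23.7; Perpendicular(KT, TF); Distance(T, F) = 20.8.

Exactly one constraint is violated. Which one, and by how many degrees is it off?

Perpendicular(KT, TF) — off by 8.50°.

P = (0.00, 0.00) ✓; PK at 55.90° ✓; |PK| = 53.90 ✓; ∠PKT = 111.2° ✓; |KT| = 23.70 ✓; ∠(KT, TF) = 81.50° ✗; |TF| = 20.80 ✓.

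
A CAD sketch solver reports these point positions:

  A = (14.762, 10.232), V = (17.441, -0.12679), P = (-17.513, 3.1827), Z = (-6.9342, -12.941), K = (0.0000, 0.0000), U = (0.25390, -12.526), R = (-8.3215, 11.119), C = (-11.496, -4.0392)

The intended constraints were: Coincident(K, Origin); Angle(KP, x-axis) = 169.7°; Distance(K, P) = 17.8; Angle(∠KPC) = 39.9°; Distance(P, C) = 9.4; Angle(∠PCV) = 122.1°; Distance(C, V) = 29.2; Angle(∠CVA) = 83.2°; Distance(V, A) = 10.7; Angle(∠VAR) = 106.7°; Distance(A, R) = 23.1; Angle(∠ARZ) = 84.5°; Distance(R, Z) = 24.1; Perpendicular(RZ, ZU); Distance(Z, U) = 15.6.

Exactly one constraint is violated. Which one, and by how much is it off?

Distance(Z, U) = 15.6 — off by 8.40.

K = (0.00, 0.00) ✓; KP at 169.7° ✓; |KP| = 17.80 ✓; ∠KPC = 39.90° ✓; |PC| = 9.400 ✓; ∠PCV = 122.1° ✓; |CV| = 29.20 ✓; ∠CVA = 83.20° ✓; |VA| = 10.70 ✓; ∠VAR = 106.7° ✓; |AR| = 23.10 ✓; ∠ARZ = 84.50° ✓; |RZ| = 24.10 ✓; ∠(RZ, ZU) = 90.00° ✓; |ZU| = 7.200 ✗.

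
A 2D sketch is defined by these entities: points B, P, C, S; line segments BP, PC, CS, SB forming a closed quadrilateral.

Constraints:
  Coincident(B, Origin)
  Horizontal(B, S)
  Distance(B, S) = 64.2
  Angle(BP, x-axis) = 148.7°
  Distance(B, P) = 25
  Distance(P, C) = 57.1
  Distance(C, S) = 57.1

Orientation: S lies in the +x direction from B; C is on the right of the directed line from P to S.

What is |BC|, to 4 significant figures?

34.22

B is at the origin; B and S share the same y with |BS| = 64.2 and S in +x, so S = (64.2, 0). BP runs at 148.7° with |BP| = 25.0, so P = (-21.36, 12.99). C is determined by |PC| = 57.1 and |CS| = 57.1 together: it lies at the intersection of circle(P, 57.1) and circle(S, 57.1). With |PS| = 86.54, the foot of the radical line on PS is 43.27 from P and the perpendicular offset is √(57.1² − 43.27²) = 37.26. Taking the right-of-PS solution: C = (15.83, -30.34).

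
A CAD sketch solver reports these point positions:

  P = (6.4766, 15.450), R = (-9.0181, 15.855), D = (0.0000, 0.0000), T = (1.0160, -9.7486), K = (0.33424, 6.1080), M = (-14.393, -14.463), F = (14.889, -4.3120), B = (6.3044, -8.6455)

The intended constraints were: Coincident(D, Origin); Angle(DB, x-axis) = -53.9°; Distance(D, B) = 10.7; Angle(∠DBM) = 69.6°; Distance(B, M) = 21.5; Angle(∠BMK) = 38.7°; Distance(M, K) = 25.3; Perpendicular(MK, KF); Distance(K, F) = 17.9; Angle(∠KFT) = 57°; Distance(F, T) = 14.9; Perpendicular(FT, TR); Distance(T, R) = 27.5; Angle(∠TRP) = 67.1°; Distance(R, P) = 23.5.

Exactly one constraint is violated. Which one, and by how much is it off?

Distance(R, P) = 23.5 — off by 8.00.

D = (0.00, 0.00) ✓; DB at -53.90° ✓; |DB| = 10.70 ✓; ∠DBM = 69.60° ✓; |BM| = 21.50 ✓; ∠BMK = 38.70° ✓; |MK| = 25.30 ✓; ∠(MK, KF) = 90.00° ✓; |KF| = 17.90 ✓; ∠KFT = 57.00° ✓; |FT| = 14.90 ✓; ∠(FT, TR) = 90.00° ✓; |TR| = 27.50 ✓; ∠TRP = 67.10° ✓; |RP| = 15.50 ✗.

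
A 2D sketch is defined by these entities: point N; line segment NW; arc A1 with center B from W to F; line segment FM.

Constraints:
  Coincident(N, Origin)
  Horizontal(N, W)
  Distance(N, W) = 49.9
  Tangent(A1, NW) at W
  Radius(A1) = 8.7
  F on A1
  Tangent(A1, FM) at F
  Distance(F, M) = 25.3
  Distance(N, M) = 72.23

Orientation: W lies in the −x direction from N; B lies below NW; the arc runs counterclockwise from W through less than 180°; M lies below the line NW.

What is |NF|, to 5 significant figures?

58.562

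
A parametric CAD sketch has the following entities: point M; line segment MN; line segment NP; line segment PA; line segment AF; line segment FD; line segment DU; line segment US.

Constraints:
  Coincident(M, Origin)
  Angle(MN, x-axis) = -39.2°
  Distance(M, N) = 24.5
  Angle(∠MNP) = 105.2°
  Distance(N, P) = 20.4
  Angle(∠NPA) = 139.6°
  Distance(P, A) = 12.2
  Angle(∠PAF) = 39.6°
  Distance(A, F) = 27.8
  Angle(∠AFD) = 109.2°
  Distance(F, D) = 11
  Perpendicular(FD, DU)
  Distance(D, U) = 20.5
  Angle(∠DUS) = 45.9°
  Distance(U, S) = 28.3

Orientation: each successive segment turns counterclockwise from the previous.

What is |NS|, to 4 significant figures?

17.06

The perpendicularity gives DU at right angles to FD, so DU runs at 17.20°; with |DU| = 20.5, U = (38.98, -12.71). ∠DUS = 45.9° gives US at 151.3° from the x-axis; with |US| = 28.3, S = (14.16, 0.8754). Then |NS| = |S − N| = 17.06.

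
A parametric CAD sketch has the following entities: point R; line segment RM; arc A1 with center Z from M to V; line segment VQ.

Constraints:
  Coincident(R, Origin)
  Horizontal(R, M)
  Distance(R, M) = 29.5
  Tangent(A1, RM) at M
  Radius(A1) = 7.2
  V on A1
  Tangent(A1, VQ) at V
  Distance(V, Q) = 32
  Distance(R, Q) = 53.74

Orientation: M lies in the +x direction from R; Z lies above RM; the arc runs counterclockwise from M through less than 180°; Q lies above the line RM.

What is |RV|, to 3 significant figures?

37.4

R is at the origin; RM is horizontal with |RM| = 29.5 and M on the +x side, so M = (29.5, 0.00). Tangency of A1 to RM means the radius ZM is perpendicular to RM, so Z = M + (0, 7.2) = (29.5, 7.20). Since ZV ⟂ VQ (tangency), |ZQ| = √(7.2² + 32.0²) = 32.8 regardless of where V sits on A1. So Q lies on both circle(R, 53.74) and circle(Z, 32.8); the above-RM intersection is Q = (36.8, 39.2). V is the foot of the tangent from Q: V = (36.7, 7.18).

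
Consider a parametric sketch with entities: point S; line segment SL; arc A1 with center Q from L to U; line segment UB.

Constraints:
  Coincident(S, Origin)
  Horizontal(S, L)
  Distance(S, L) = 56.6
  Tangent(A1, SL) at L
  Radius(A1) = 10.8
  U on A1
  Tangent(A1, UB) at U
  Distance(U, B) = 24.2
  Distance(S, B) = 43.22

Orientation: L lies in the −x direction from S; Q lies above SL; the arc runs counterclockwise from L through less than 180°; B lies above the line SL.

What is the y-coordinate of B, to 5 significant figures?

25.745

Checks: |QU| = 10.80 ✓; ∠(QU, UB) = 90.00° ✓; |UB| = 24.20 ✓; |SB| = 43.22 ✓.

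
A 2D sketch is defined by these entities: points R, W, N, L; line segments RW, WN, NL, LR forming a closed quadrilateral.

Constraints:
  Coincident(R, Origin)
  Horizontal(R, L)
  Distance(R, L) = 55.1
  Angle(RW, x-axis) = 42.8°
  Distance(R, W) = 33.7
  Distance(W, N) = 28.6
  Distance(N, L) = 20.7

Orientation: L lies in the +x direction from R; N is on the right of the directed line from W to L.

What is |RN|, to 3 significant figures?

35.0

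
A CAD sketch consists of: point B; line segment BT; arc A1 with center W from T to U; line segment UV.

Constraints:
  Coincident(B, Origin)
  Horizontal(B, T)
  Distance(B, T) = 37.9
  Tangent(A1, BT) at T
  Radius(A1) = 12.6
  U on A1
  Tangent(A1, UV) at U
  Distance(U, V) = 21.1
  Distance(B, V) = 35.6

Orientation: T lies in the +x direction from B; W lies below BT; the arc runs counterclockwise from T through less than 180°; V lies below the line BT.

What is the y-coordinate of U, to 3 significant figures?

-9.15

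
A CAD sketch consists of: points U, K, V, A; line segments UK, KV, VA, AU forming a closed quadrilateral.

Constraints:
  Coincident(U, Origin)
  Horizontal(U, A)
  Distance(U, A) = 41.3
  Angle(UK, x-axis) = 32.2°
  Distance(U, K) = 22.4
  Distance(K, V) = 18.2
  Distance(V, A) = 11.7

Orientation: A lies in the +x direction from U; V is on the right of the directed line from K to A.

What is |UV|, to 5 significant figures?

30.008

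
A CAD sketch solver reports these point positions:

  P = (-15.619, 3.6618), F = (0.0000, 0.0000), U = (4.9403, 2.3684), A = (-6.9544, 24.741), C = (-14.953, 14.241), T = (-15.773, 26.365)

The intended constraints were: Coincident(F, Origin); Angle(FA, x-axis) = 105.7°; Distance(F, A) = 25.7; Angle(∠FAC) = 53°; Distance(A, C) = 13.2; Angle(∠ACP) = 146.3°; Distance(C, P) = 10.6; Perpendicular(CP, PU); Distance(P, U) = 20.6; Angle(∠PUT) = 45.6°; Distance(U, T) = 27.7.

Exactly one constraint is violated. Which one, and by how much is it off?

Distance(U, T) = 27.7 — off by 4.00.

F = (0.00, 0.00) ✓; FA at 105.7° ✓; |FA| = 25.70 ✓; ∠FAC = 53.00° ✓; |AC| = 13.20 ✓; ∠ACP = 146.3° ✓; |CP| = 10.60 ✓; ∠(CP, PU) = 90.00° ✓; |PU| = 20.60 ✓; ∠PUT = 45.60° ✓; |UT| = 31.70 ✗.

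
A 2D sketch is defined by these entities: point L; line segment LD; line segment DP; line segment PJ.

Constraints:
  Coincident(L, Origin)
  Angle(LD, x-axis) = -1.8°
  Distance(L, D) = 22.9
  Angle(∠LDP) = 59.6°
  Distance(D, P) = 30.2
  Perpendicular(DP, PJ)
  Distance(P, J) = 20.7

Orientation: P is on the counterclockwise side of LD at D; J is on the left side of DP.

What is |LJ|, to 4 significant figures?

18.64

L is at the origin; LD runs at -1.8° with length 22.9, so D = 22.9·(cos -1.8°, sin -1.8°) = (22.89, -0.7193). ∠LDP = 59.6°, so DP runs at -1.8° + (180° − 59.6°) = 118.6° from the x-axis; with |DP| = 30.2, P = D + 30.2·(cos 118.6°, sin 118.6°) = (8.432, 25.80). DP ⟂ PJ; with |PJ| = 20.7 on the left of DP, J = P + 20.7·(-0.8780, -0.4787) = (-9.742, 15.89). Then |LJ| = |J − L| = 18.64.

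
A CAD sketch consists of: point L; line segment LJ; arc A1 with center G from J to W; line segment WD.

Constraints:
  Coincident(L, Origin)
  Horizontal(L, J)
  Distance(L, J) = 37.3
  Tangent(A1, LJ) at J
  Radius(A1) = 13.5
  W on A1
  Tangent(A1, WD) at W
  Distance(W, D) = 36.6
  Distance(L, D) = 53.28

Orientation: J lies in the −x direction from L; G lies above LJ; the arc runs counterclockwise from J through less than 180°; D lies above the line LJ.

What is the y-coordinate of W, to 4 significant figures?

12.46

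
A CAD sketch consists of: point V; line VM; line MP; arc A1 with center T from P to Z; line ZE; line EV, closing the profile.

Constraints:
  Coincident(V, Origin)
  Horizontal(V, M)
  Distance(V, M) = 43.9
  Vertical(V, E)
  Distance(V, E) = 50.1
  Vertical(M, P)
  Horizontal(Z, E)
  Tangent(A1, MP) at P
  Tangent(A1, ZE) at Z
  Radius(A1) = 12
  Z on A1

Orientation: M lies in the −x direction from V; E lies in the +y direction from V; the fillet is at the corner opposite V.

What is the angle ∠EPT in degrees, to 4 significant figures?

15.29°

V is at the origin; VM is horizontal with |VM| = 43.9 and M on the −x side, so M = (-43.90, 0.000). V and E share the same x with |VE| = 50.1 and E on the +y side, so E = (0.000, 50.10). The virtual corner opposite V is at (-43.90, 50.10). A1 meets MP tangentially, so TP is at right angles to MP and tangency of A1 to ZE means the radius TZ is perpendicular to ZE, with radius 12.0, so the center T sits 12.0 in from both sides at T = (-31.90, 38.10). That places the tangent points at P = (-43.90, 38.10) on MP and Z = (-31.90, 50.10) on ZE. Then cos ∠EPT = PE·PT / (|PE||PT|), giving 15.29°.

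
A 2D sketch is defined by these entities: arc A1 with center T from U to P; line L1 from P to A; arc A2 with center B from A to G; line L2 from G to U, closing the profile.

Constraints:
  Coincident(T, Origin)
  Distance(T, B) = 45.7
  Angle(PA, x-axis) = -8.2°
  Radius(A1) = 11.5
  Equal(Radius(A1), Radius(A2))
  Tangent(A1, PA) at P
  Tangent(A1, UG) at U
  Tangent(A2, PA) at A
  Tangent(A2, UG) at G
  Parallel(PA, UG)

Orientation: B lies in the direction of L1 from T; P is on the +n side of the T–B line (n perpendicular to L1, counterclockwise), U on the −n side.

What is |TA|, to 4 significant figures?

47.12

The slot axis is L1's direction at -8.2°, so u = (cos -8.2°, sin -8.2°) = (0.9898, -0.1426) and n = (−sin -8.2°, cos -8.2°) = (0.1426, 0.9898). T is at the origin and B lies 45.7 along u from T, so B = 45.7·u = (45.23, -6.518). Tangency of A1 to both parallel lines with radius 11.5 puts P and U at T ± 11.5·n: P = (1.640, 11.38), U = (-1.640, -11.38). Equal radii place A and G the same way about B: A = B + 11.5·n = (46.87, 4.864), G = B − 11.5·n = (43.59, -17.90). Then |TA| = |A − T| = 47.12.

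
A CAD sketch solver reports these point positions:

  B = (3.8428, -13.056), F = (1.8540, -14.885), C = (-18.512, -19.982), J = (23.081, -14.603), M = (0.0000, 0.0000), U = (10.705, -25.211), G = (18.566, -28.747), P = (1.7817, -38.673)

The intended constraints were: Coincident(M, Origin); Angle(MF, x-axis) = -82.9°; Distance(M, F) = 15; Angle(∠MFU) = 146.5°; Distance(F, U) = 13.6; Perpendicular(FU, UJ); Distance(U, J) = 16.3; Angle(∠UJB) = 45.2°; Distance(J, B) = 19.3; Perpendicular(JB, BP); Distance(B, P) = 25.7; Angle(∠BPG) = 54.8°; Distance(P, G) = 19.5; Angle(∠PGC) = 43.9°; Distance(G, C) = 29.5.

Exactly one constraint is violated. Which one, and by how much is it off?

Distance(G, C) = 29.5 — off by 8.60.

M = (0.00, 0.00) ✓; MF at -82.90° ✓; |MF| = 15.00 ✓; ∠MFU = 146.5° ✓; |FU| = 13.60 ✓; ∠(FU, UJ) = 90.00° ✓; |UJ| = 16.30 ✓; ∠UJB = 45.20° ✓; |JB| = 19.30 ✓; ∠(JB, BP) = 90.00° ✓; |BP| = 25.70 ✓; ∠BPG = 54.80° ✓; |PG| = 19.50 ✓; ∠PGC = 43.90° ✓; |GC| = 38.10 ✗.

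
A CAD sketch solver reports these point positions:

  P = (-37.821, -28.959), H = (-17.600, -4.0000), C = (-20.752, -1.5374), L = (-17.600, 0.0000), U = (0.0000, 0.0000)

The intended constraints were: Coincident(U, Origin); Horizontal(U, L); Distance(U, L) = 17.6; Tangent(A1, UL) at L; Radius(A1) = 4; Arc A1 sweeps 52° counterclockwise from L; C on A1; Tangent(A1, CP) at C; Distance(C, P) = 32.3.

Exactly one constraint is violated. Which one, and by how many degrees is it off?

Tangent(A1, CP) at C — off by 6.10°.

U = (0.00, 0.00) ✓; U.y = 0.00, L.y = 0.00 ✓; |UL| = 17.60 ✓; ∠(HL, LU) = 90.00° ✓; |HL| = 4.000 ✓; bearing(H→C) − bearing(H→L) = 52.00° ✓; |HC| = 4.000 ✓; ∠(HC, CP) = 83.90° ✗; |CP| = 32.30 ✓.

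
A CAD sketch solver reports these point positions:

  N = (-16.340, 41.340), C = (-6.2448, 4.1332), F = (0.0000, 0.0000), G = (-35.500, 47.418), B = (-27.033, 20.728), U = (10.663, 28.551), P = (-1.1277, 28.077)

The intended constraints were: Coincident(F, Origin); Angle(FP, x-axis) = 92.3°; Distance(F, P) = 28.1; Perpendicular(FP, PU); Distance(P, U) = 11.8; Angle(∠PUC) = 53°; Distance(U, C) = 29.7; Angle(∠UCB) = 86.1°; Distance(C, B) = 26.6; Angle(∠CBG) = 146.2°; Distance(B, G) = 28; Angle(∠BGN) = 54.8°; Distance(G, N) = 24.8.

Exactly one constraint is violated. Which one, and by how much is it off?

Distance(G, N) = 24.8 — off by 4.70.

F = (0.00, 0.00) ✓; FP at 92.30° ✓; |FP| = 28.10 ✓; ∠(FP, PU) = 90.00° ✓; |PU| = 11.80 ✓; ∠PUC = 53.00° ✓; |UC| = 29.70 ✓; ∠UCB = 86.10° ✓; |CB| = 26.60 ✓; ∠CBG = 146.2° ✓; |BG| = 28.00 ✓; ∠BGN = 54.80° ✓; |GN| = 20.10 ✗.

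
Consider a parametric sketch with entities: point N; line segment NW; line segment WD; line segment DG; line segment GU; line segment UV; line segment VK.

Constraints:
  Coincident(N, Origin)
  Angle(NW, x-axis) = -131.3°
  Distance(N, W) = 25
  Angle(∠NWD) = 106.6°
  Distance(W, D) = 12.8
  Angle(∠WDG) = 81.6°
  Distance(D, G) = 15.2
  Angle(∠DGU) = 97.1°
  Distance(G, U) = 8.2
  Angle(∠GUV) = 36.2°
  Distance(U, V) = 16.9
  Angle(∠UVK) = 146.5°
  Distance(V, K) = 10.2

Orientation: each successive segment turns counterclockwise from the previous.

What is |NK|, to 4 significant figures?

38.60

N is at the origin; NW runs at -131.3° with length 25.0, so W = (-16.50, -18.78). ∠NWD = 106.6° gives WD at -57.90° from the x-axis; with |WD| = 12.8, D = (-9.698, -29.62). ∠WDG = 81.6° gives DG at 40.50° from the x-axis; with |DG| = 15.2, G = (1.860, -19.75). ∠DGU = 97.1° gives GU at 123.4° from the x-axis; with |GU| = 8.2, U = (-2.654, -12.91). ∠GUV = 36.2° gives UV at -92.80° from the x-axis; with |UV| = 16.9, V = (-3.479, -29.79). ∠UVK = 146.5° gives VK at -59.30° from the x-axis; with |VK| = 10.2, K = (1.728, -38.56). Then |NK| = |K − N| = 38.60.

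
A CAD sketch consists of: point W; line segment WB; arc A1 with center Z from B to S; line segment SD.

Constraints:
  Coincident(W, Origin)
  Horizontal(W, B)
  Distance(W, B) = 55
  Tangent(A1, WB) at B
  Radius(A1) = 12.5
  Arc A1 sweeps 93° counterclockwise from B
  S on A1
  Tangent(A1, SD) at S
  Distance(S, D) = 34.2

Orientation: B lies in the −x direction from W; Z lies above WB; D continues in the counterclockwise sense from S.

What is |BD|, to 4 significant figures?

48.50

W is at the origin; W and B share the same y with |WB| = 55.0 and B on the −x side, so B = (-55.00, 0.000). The tangent condition forces ZB to be normal to WB, so Z = B + (0, 12.5) = (-55.00, 12.50). On A1, B sits at bearing -90° from Z; a 93° counterclockwise sweep puts S at bearing 3°, so S = Z + 12.5·(cos 3°, sin 3°) = (-42.52, 13.15). A1 meets SD tangentially, so ZS is at right angles to SD, so SD runs along (−sin 3°, cos 3°); with |SD| = 34.2, D = (-44.31, 47.31). Then |BD| = |D − B| = 48.50.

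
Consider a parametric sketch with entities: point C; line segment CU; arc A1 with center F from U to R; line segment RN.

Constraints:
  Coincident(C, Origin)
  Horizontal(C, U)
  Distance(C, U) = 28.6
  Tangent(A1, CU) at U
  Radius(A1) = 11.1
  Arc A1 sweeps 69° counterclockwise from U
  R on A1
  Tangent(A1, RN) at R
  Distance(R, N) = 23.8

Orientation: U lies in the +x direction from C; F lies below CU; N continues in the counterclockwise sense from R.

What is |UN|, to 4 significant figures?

34.90

C is at the origin; C and U share the same y with |CU| = 28.6 and U on the +x side, so U = (28.60, 0.000). A1 meets CU tangentially, so FU is at right angles to CU, so F = U + (0, -11.1) = (28.60, -11.10). On A1, U sits at bearing 90° from F; a 69° counterclockwise sweep puts R at bearing 159°, so R = F + 11.1·(cos 159°, sin 159°) = (18.24, -7.122). Since A1 is tangent to RN there, FR ⟂ RN, so RN runs along (−sin 159°, cos 159°); with |RN| = 23.8, N = (9.708, -29.34). Then |UN| = |N − U| = 34.90.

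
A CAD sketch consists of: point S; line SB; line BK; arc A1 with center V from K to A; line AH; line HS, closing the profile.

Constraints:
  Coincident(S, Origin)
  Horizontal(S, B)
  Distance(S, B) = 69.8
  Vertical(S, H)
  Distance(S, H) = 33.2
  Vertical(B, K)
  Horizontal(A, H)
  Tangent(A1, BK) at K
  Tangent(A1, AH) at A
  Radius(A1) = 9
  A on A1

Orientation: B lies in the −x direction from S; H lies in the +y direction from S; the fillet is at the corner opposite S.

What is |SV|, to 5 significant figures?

65.439

S is at the origin; SB is horizontal with |SB| = 69.8 and B on the −x side, so B = (-69.800, 0.0000). S and H share the same x with |SH| = 33.2 and H on the +y side, so H = (0.0000, 33.200). The virtual corner opposite S is at (-69.800, 33.200). Since A1 is tangent to BK there, VK ⟂ BK and A1 meets AH tangentially, so VA is at right angles to AH, with radius 9.0, so the center V sits 9.0 in from both sides at V = (-60.800, 24.200). Then |SV| = |V − S| = 65.439.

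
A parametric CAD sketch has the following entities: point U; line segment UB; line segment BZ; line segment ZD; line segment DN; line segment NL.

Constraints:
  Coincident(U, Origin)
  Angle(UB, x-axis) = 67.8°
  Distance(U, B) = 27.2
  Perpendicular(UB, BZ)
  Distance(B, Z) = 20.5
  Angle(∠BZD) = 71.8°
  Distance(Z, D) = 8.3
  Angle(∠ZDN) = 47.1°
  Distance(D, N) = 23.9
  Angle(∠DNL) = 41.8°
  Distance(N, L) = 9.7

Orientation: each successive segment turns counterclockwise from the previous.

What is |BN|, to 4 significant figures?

14.51

U is at the origin; UB runs at 67.8° with length 27.2, so B = (10.28, 25.18). The perpendicularity gives BZ at right angles to UB, so BZ runs at 157.8°; with |BZ| = 20.5, Z = (-8.703, 32.93). ∠BZD = 71.8° gives ZD at -94.00° from the x-axis; with |ZD| = 8.3, D = (-9.282, 24.65). ∠ZDN = 47.1° gives DN at 38.90° from the x-axis; with |DN| = 23.9, N = (9.318, 39.66). Then |BN| = |N − B| = 14.51.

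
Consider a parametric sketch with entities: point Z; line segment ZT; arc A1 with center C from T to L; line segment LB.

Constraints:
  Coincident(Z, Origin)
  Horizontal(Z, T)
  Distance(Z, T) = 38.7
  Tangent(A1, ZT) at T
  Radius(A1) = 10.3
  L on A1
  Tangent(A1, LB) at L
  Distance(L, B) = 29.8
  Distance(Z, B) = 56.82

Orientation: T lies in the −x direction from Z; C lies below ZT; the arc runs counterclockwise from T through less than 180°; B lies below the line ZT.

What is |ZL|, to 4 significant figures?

50.32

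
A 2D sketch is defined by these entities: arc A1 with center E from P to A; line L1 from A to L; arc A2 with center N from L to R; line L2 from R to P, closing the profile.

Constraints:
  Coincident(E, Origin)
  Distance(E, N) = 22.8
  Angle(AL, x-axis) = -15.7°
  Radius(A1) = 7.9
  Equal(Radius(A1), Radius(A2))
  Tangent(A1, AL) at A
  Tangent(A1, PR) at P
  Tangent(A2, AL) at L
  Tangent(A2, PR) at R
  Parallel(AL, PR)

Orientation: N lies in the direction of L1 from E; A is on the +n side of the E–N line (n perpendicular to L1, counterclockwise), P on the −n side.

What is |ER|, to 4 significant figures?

24.13

The slot axis is L1's direction at -15.7°, so u = (cos -15.7°, sin -15.7°) = (0.9627, -0.2706) and n = (−sin -15.7°, cos -15.7°) = (0.2706, 0.9627). E is at the origin and N lies 22.8 along u from E, so N = 22.8·u = (21.95, -6.170). Tangency of A1 to both parallel lines with radius 7.9 puts A and P at E ± 7.9·n: A = (2.138, 7.605), P = (-2.138, -7.605). Equal radii place L and R the same way about N: L = N + 7.9·n = (24.09, 1.436), R = N − 7.9·n = (19.81, -13.77). Then |ER| = |R − E| = 24.13.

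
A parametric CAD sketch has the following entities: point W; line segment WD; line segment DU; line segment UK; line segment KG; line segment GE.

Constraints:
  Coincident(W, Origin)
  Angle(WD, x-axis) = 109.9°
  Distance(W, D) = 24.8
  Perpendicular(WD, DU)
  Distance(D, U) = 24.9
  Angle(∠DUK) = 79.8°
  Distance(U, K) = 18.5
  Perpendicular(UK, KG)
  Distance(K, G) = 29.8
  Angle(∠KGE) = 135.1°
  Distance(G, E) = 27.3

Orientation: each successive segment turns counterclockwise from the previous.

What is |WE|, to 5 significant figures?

41.446

W is at the origin; WD runs at 109.9° with length 24.8, so D = (-8.4414, 23.319). WD is perpendicular to DU, so DU runs at -160.10°; with |DU| = 24.9, U = (-31.855, 14.844). ∠DUK = 79.8° gives UK at -59.900° from the x-axis; with |UK| = 18.5, K = (-22.577, -1.1616). UK ⟂ KG, so KG runs at 30.100°; with |KG| = 29.8, G = (3.2049, 13.783). ∠KGE = 135.1° gives GE at 75.000° from the x-axis; with |GE| = 27.3, E = (10.271, 40.153). Then |WE| = |E − W| = 41.446.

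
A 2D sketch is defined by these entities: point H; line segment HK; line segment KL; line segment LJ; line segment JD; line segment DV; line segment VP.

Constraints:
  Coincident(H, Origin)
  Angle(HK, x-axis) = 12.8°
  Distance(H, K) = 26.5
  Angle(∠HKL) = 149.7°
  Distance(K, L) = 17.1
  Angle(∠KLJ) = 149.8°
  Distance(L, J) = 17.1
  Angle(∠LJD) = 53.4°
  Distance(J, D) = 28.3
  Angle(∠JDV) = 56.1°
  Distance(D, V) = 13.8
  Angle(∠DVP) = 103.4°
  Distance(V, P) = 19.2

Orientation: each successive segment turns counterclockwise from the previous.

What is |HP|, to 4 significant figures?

51.13

∠JDV = 56.1° gives DV at -36.20° from the x-axis; with |DV| = 13.8, V = (27.77, 16.15). ∠DVP = 103.4° gives VP at 40.40° from the x-axis; with |VP| = 19.2, P = (42.39, 28.59). Then |HP| = |P − H| = 51.13.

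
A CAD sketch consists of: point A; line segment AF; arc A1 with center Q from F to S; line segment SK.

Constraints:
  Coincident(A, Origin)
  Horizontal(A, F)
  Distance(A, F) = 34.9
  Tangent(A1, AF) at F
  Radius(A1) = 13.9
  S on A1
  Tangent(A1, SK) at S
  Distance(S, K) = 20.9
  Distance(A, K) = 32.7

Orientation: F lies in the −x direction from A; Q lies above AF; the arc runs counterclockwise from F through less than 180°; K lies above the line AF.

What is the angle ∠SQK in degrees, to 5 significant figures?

56.373°

Checks: |QS| = 13.90 ✓; ∠(QS, SK) = 90.00° ✓; |SK| = 20.90 ✓; |AK| = 32.70 ✓.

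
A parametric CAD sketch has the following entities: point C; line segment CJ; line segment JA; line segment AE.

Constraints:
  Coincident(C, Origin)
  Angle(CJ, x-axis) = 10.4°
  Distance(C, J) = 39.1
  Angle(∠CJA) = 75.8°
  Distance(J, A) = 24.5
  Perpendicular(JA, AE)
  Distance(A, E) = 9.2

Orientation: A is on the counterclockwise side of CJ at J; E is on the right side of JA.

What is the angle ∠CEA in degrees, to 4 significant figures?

17.56°

C is at the origin; CJ runs at 10.4° with length 39.1, so J = 39.1·(cos 10.4°, sin 10.4°) = (38.46, 7.058). ∠CJA = 75.8°, so JA runs at 10.4° + (180° − 75.8°) = 114.6° from the x-axis; with |JA| = 24.5, A = J + 24.5·(cos 114.6°, sin 114.6°) = (28.26, 29.33). JA ⟂ AE; with |AE| = 9.2 on the right of JA, E = A + 9.2·(0.9092, 0.4163) = (36.62, 33.16). Then cos ∠CEA = EC·EA / (|EC||EA|), giving 17.56°.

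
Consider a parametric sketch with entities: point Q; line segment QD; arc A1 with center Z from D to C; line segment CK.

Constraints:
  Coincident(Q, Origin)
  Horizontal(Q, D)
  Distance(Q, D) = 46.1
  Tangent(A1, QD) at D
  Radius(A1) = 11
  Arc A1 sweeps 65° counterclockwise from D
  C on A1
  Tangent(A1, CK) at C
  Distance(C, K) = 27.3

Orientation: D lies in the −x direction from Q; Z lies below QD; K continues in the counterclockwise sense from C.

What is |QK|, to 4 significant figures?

74.41

Q is at the origin; Q and D share the same y with |QD| = 46.1 and D on the −x side, so D = (-46.10, 0.000). A1 meets QD tangentially, so ZD is at right angles to QD, so Z = D + (0, -11) = (-46.10, -11.00). On A1, D sits at bearing 90° from Z; a 65° counterclockwise sweep puts C at bearing 155°, so C = Z + 11.0·(cos 155°, sin 155°) = (-56.07, -6.351). Tangency of A1 to CK means the radius ZC is perpendicular to CK, so CK runs along (−sin 155°, cos 155°); with |CK| = 27.3, K = (-67.61, -31.09). Then |QK| = |K − Q| = 74.41.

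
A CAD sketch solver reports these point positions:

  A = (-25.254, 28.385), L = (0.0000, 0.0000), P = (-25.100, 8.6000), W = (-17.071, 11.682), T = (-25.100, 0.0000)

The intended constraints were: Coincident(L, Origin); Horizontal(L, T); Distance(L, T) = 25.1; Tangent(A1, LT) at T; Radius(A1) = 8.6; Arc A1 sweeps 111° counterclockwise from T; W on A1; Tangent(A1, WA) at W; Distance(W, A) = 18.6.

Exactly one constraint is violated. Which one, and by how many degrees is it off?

Tangent(A1, WA) at W — off by 5.10°.

L = (0.00, 0.00) ✓; L.y = 0.00, T.y = 0.00 ✓; |LT| = 25.10 ✓; ∠(PT, TL) = 90.00° ✓; |PT| = 8.600 ✓; bearing(P→W) − bearing(P→T) = 111.0° ✓; |PW| = 8.600 ✓; ∠(PW, WA) = 84.90° ✗; |WA| = 18.60 ✓.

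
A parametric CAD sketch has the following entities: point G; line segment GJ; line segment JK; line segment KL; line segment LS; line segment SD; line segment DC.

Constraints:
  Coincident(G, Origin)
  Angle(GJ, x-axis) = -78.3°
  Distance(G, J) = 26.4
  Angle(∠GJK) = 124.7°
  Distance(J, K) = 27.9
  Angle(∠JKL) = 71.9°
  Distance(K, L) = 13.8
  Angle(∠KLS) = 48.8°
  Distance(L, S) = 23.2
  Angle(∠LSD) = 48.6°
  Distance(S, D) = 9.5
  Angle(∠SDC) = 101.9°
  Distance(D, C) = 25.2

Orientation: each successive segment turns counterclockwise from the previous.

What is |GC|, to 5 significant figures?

36.694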